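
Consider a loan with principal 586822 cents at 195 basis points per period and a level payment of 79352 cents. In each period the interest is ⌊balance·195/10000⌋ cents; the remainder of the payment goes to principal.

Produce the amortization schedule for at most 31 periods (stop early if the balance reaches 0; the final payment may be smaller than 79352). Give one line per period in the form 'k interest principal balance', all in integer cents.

1. interest=⌊586822·195/10000⌋=11443; principal=79352-11443=67909; balance=586822-67909=518913
2. interest=⌊518913·195/10000⌋=10118; principal=79352-10118=69234; balance=518913-69234=449679
3. interest=⌊449679·195/10000⌋=8768; principal=79352-8768=70584; balance=449679-70584=379095
4. interest=⌊379095·195/10000⌋=7392; principal=79352-7392=71960; balance=379095-71960=307135
5. interest=⌊307135·195/10000⌋=5989; principal=79352-5989=73363; balance=307135-73363=233772
6. interest=⌊233772·195/10000⌋=4558; principal=79352-4558=74794; balance=233772-74794=158978
7. interest=⌊158978·195/10000⌋=3100; principal=79352-3100=76252; balance=158978-76252=82726
8. interest=⌊82726·195/10000⌋=1613; principal=79352-1613=77739; balance=82726-77739=4987
9. interest=⌊4987·195/10000⌋=97; principal=min(79352-97,4987)=4987; balance=4987-4987=0

1 11443 67909 518913
2 10118 69234 449679
3 8768 70584 379095
4 7392 71960 307135
5 5989 73363 233772
6 4558 74794 158978
7 3100 76252 82726
8 1613 77739 4987
9 97 4987 0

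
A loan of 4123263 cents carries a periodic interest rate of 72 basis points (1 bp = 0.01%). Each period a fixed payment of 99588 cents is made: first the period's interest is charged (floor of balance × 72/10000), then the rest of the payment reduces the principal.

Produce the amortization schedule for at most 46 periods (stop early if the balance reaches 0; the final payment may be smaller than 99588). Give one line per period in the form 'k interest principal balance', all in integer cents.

1 29687 69901 4053362
2 29184 70404 3982958
3 28677 70911 3912047
4 28166 71422 3840625
5 27652 71936 3768689
6 27134 72454 3696235
7 26612 72976 3623259
8 26087 73501 3549758
9 25558 74030 3475728
10 25025 74563 3401165
11 24488 75100 3326065
12 23947 75641 3250424
13 23403 76185 3174239
14 22854 76734 3097505
15 22302 77286 3020219
16 21745 77843 2942376
17 21185 78403 2863973
18 20620 78968 2785005
19 20052 79536 2705469
20 19479 80109 2625360
21 18902 80686 2544674
22 18321 81267 2463407
23 17736 81852 2381555
24 17147 82441 2299114
25 16553 83035 2216079
26 15955 83633 2132446
27 15353 84235 2048211
28 14747 84841 1963370
29 14136 85452 1877918
30 13521 86067 1791851
31 12901 86687 1705164
32 12277 87311 1617853
33 11648 87940 1529913
34 11015 88573 1441340
35 10377 89211 1352129
36 9735 89853 1262276
37 9088 90500 1171776
38 8436 91152 1080624
39 7780 91808 988816
40 7119 92469 896347
41 6453 93135 803212
42 5783 93805 709407
43 5107 94481 614926
44 4427 95161 519765
45 3742 95846 423919
46 3052 96536 327383

1. interest=⌊4123263·72/10000⌋=29687; principal=99588-29687=69901; balance=4123263-69901=4053362
2. interest=⌊4053362·72/10000⌋=29184; principal=99588-29184=70404; balance=4053362-70404=3982958
3. interest=⌊3982958·72/10000⌋=28677; principal=99588-28677=70911; balance=3982958-70911=3912047
4. interest=⌊3912047·72/10000⌋=28166; principal=99588-28166=71422; balance=3912047-71422=3840625
5. interest=⌊3840625·72/10000⌋=27652; principal=99588-27652=71936; balance=3840625-71936=3768689
6. interest=⌊3768689·72/10000⌋=27134; principal=99588-27134=72454; balance=3768689-72454=3696235
7. interest=⌊3696235·72/10000⌋=26612; principal=99588-26612=72976; balance=3696235-72976=3623259
8. interest=⌊3623259·72/10000⌋=26087; principal=99588-26087=73501; balance=3623259-73501=3549758
9. interest=⌊3549758·72/10000⌋=25558; principal=99588-25558=74030; balance=3549758-74030=3475728
10. interest=⌊3475728·72/10000⌋=25025; principal=99588-25025=74563; balance=3475728-74563=3401165
11. interest=⌊3401165·72/10000⌋=24488; principal=99588-24488=75100; balance=3401165-75100=3326065
12. interest=⌊3326065·72/10000⌋=23947; principal=99588-23947=75641; balance=3326065-75641=3250424
13. interest=⌊3250424·72/10000⌋=23403; principal=99588-23403=76185; balance=3250424-76185=3174239
14. interest=⌊3174239·72/10000⌋=22854; principal=99588-22854=76734; balance=3174239-76734=3097505
15. interest=⌊3097505·72/10000⌋=22302; principal=99588-22302=77286; balance=3097505-77286=3020219
16. interest=⌊3020219·72/10000⌋=21745; principal=99588-21745=77843; balance=3020219-77843=2942376
17. interest=⌊2942376·72/10000⌋=21185; principal=99588-21185=78403; balance=2942376-78403=2863973
18. interest=⌊2863973·72/10000⌋=20620; principal=99588-20620=78968; balance=2863973-78968=2785005
19. interest=⌊2785005·72/10000⌋=20052; principal=99588-20052=79536; balance=2785005-79536=2705469
20. interest=⌊2705469·72/10000⌋=19479; principal=99588-19479=80109; balance=2705469-80109=2625360
21. interest=⌊2625360·72/10000⌋=18902; principal=99588-18902=80686; balance=2625360-80686=2544674
22. interest=⌊2544674·72/10000⌋=18321; principal=99588-18321=81267; balance=2544674-81267=2463407
23. interest=⌊2463407·72/10000⌋=17736; principal=99588-17736=81852; balance=2463407-81852=2381555
24. interest=⌊2381555·72/10000⌋=17147; principal=99588-17147=82441; balance=2381555-82441=2299114
25. interest=⌊2299114·72/10000⌋=16553; principal=99588-16553=83035; balance=2299114-83035=2216079
26. interest=⌊2216079·72/10000⌋=15955; principal=99588-15955=83633; balance=2216079-83633=2132446
27. interest=⌊2132446·72/10000⌋=15353; principal=99588-15353=84235; balance=2132446-84235=2048211
28. interest=⌊2048211·72/10000⌋=14747; principal=99588-14747=84841; balance=2048211-84841=1963370
29. interest=⌊1963370·72/10000⌋=14136; principal=99588-14136=85452; balance=1963370-85452=1877918
30. interest=⌊1877918·72/10000⌋=13521; principal=99588-13521=86067; balance=1877918-86067=1791851
31. interest=⌊1791851·72/10000⌋=12901; principal=99588-12901=86687; balance=1791851-86687=1705164
32. interest=⌊1705164·72/10000⌋=12277; principal=99588-12277=87311; balance=1705164-87311=1617853
33. interest=⌊1617853·72/10000⌋=11648; principal=99588-11648=87940; balance=1617853-87940=1529913
34. interest=⌊1529913·72/10000⌋=11015; principal=99588-11015=88573; balance=1529913-88573=1441340
35. interest=⌊1441340·72/10000⌋=10377; principal=99588-10377=89211; balance=1441340-89211=1352129
36. interest=⌊1352129·72/10000⌋=9735; principal=99588-9735=89853; balance=1352129-89853=1262276
37. interest=⌊1262276·72/10000⌋=9088; principal=99588-9088=90500; balance=1262276-90500=1171776
38. interest=⌊1171776·72/10000⌋=8436; principal=99588-8436=91152; balance=1171776-91152=1080624
39. interest=⌊1080624·72/10000⌋=7780; principal=99588-7780=91808; balance=1080624-91808=988816
40. interest=⌊988816·72/10000⌋=7119; principal=99588-7119=92469; balance=988816-92469=896347
41. interest=⌊896347·72/10000⌋=6453; principal=99588-6453=93135; balance=896347-93135=803212
42. interest=⌊803212·72/10000⌋=5783; principal=99588-5783=93805; balance=803212-93805=709407
43. interest=⌊709407·72/10000⌋=5107; principal=99588-5107=94481; balance=709407-94481=614926
44. interest=⌊614926·72/10000⌋=4427; principal=99588-4427=95161; balance=614926-95161=519765
45. interest=⌊519765·72/10000⌋=3742; principal=99588-3742=95846; balance=519765-95846=423919
46. interest=⌊423919·72/10000⌋=3052; principal=99588-3052=96536; balance=423919-96536=327383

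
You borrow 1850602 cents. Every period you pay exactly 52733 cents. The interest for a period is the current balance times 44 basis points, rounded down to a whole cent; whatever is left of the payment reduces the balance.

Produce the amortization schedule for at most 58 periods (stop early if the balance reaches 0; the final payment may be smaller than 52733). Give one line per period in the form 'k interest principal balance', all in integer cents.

1 8142 44591 1806011
2 7946 44787 1761224
3 7749 44984 1716240
4 7551 45182 1671058
5 7352 45381 1625677
6 7152 45581 1580096
7 6952 45781 1534315
8 6750 45983 1488332
9 6548 46185 1442147
10 6345 46388 1395759
11 6141 46592 1349167
12 5936 46797 1302370
13 5730 47003 1255367
14 5523 47210 1208157
15 5315 47418 1160739
16 5107 47626 1113113
17 4897 47836 1065277
18 4687 48046 1017231
19 4475 48258 968973
20 4263 48470 920503
21 4050 48683 871820
22 3836 48897 822923
23 3620 49113 773810
24 3404 49329 724481
25 3187 49546 674935
26 2969 49764 625171
27 2750 49983 575188
28 2530 50203 524985
29 2309 50424 474561
30 2088 50645 423916
31 1865 50868 373048
32 1641 51092 321956
33 1416 51317 270639
34 1190 51543 219096
35 964 51769 167327
36 736 51997 115330
37 507 52226 63104
38 277 52456 10648
39 46 10648 0

1. interest=⌊1850602·44/10000⌋=8142; principal=52733-8142=44591; balance=1850602-44591=1806011
2. interest=⌊1806011·44/10000⌋=7946; principal=52733-7946=44787; balance=1806011-44787=1761224
3. interest=⌊1761224·44/10000⌋=7749; principal=52733-7749=44984; balance=1761224-44984=1716240
4. interest=⌊1716240·44/10000⌋=7551; principal=52733-7551=45182; balance=1716240-45182=1671058
5. interest=⌊1671058·44/10000⌋=7352; principal=52733-7352=45381; balance=1671058-45381=1625677
6. interest=⌊1625677·44/10000⌋=7152; principal=52733-7152=45581; balance=1625677-45581=1580096
7. interest=⌊1580096·44/10000⌋=6952; principal=52733-6952=45781; balance=1580096-45781=1534315
8. interest=⌊1534315·44/10000⌋=6750; principal=52733-6750=45983; balance=1534315-45983=1488332
9. interest=⌊1488332·44/10000⌋=6548; principal=52733-6548=46185; balance=1488332-46185=1442147
10. interest=⌊1442147·44/10000⌋=6345; principal=52733-6345=46388; balance=1442147-46388=1395759
11. interest=⌊1395759·44/10000⌋=6141; principal=52733-6141=46592; balance=1395759-46592=1349167
12. interest=⌊1349167·44/10000⌋=5936; principal=52733-5936=46797; balance=1349167-46797=1302370
13. interest=⌊1302370·44/10000⌋=5730; principal=52733-5730=47003; balance=1302370-47003=1255367
14. interest=⌊1255367·44/10000⌋=5523; principal=52733-5523=47210; balance=1255367-47210=1208157
15. interest=⌊1208157·44/10000⌋=5315; principal=52733-5315=47418; balance=1208157-47418=1160739
16. interest=⌊1160739·44/10000⌋=5107; principal=52733-5107=47626; balance=1160739-47626=1113113
17. interest=⌊1113113·44/10000⌋=4897; principal=52733-4897=47836; balance=1113113-47836=1065277
18. interest=⌊1065277·44/10000⌋=4687; principal=52733-4687=48046; balance=1065277-48046=1017231
19. interest=⌊1017231·44/10000⌋=4475; principal=52733-4475=48258; balance=1017231-48258=968973
20. interest=⌊968973·44/10000⌋=4263; principal=52733-4263=48470; balance=968973-48470=920503
21. interest=⌊920503·44/10000⌋=4050; principal=52733-4050=48683; balance=920503-48683=871820
22. interest=⌊871820·44/10000⌋=3836; principal=52733-3836=48897; balance=871820-48897=822923
23. interest=⌊822923·44/10000⌋=3620; principal=52733-3620=49113; balance=822923-49113=773810
24. interest=⌊773810·44/10000⌋=3404; principal=52733-3404=49329; balance=773810-49329=724481
25. interest=⌊724481·44/10000⌋=3187; principal=52733-3187=49546; balance=724481-49546=674935
26. interest=⌊674935·44/10000⌋=2969; principal=52733-2969=49764; balance=674935-49764=625171
27. interest=⌊625171·44/10000⌋=2750; principal=52733-2750=49983; balance=625171-49983=575188
28. interest=⌊575188·44/10000⌋=2530; principal=52733-2530=50203; balance=575188-50203=524985
29. interest=⌊524985·44/10000⌋=2309; principal=52733-2309=50424; balance=524985-50424=474561
30. interest=⌊474561·44/10000⌋=2088; principal=52733-2088=50645; balance=474561-50645=423916
31. interest=⌊423916·44/10000⌋=1865; principal=52733-1865=50868; balance=423916-50868=373048
32. interest=⌊373048·44/10000⌋=1641; principal=52733-1641=51092; balance=373048-51092=321956
33. interest=⌊321956·44/10000⌋=1416; principal=52733-1416=51317; balance=321956-51317=270639
34. interest=⌊270639·44/10000⌋=1190; principal=52733-1190=51543; balance=270639-51543=219096
35. interest=⌊219096·44/10000⌋=964; principal=52733-964=51769; balance=219096-51769=167327
36. interest=⌊167327·44/10000⌋=736; principal=52733-736=51997; balance=167327-51997=115330
37. interest=⌊115330·44/10000⌋=507; principal=52733-507=52226; balance=115330-52226=63104
38. interest=⌊63104·44/10000⌋=277; principal=52733-277=52456; balance=63104-52456=10648
39. interest=⌊10648·44/10000⌋=46; principal=min(52733-46,10648)=10648; balance=10648-10648=0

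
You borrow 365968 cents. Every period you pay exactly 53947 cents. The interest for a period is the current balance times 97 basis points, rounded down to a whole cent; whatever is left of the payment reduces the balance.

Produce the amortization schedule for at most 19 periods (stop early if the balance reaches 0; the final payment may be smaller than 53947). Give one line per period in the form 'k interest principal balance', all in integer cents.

1 3549 50398 315570
2 3061 50886 264684
3 2567 51380 213304
4 2069 51878 161426
5 1565 52382 109044
6 1057 52890 56154
7 544 53403 2751
8 26 2751 0

1. interest=⌊365968·97/10000⌋=3549; principal=53947-3549=50398; balance=365968-50398=315570
2. interest=⌊315570·97/10000⌋=3061; principal=53947-3061=50886; balance=315570-50886=264684
3. interest=⌊264684·97/10000⌋=2567; principal=53947-2567=51380; balance=264684-51380=213304
4. interest=⌊213304·97/10000⌋=2069; principal=53947-2069=51878; balance=213304-51878=161426
5. interest=⌊161426·97/10000⌋=1565; principal=53947-1565=52382; balance=161426-52382=109044
6. interest=⌊109044·97/10000⌋=1057; principal=53947-1057=52890; balance=109044-52890=56154
7. interest=⌊56154·97/10000⌋=544; principal=53947-544=53403; balance=56154-53403=2751
8. interest=⌊2751·97/10000⌋=26; principal=min(53947-26,2751)=2751; balance=2751-2751=0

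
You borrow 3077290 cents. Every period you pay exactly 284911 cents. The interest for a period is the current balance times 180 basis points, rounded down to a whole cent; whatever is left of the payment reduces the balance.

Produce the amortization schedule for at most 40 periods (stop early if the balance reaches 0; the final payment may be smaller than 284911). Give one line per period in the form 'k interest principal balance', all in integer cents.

1 55391 229520 2847770
2 51259 233652 2614118
3 47054 237857 2376261
4 42772 242139 2134122
5 38414 246497 1887625
6 33977 250934 1636691
7 29460 255451 1381240
8 24862 260049 1121191
9 20181 264730 856461
10 15416 269495 586966
11 10565 274346 312620
12 5627 279284 33336
13 600 33336 0

1. interest=⌊3077290·180/10000⌋=55391; principal=284911-55391=229520; balance=3077290-229520=2847770
2. interest=⌊2847770·180/10000⌋=51259; principal=284911-51259=233652; balance=2847770-233652=2614118
3. interest=⌊2614118·180/10000⌋=47054; principal=284911-47054=237857; balance=2614118-237857=2376261
4. interest=⌊2376261·180/10000⌋=42772; principal=284911-42772=242139; balance=2376261-242139=2134122
5. interest=⌊2134122·180/10000⌋=38414; principal=284911-38414=246497; balance=2134122-246497=1887625
6. interest=⌊1887625·180/10000⌋=33977; principal=284911-33977=250934; balance=1887625-250934=1636691
7. interest=⌊1636691·180/10000⌋=29460; principal=284911-29460=255451; balance=1636691-255451=1381240
8. interest=⌊1381240·180/10000⌋=24862; principal=284911-24862=260049; balance=1381240-260049=1121191
9. interest=⌊1121191·180/10000⌋=20181; principal=284911-20181=264730; balance=1121191-264730=856461
10. interest=⌊856461·180/10000⌋=15416; principal=284911-15416=269495; balance=856461-269495=586966
11. interest=⌊586966·180/10000⌋=10565; principal=284911-10565=274346; balance=586966-274346=312620
12. interest=⌊312620·180/10000⌋=5627; principal=284911-5627=279284; balance=312620-279284=33336
13. interest=⌊33336·180/10000⌋=600; principal=min(284911-600,33336)=33336; balance=33336-33336=0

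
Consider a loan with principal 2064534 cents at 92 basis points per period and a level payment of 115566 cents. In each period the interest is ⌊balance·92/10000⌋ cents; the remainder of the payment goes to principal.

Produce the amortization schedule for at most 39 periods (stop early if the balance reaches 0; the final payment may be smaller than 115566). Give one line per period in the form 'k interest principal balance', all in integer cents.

1 18993 96573 1967961
2 18105 97461 1870500
3 17208 98358 1772142
4 16303 99263 1672879
5 15390 100176 1572703
6 14468 101098 1471605
7 13538 102028 1369577
8 12600 102966 1266611
9 11652 103914 1162697
10 10696 104870 1057827
11 9732 105834 951993
12 8758 106808 845185
13 7775 107791 737394
14 6784 108782 628612
15 5783 109783 518829
16 4773 110793 408036
17 3753 111813 296223
18 2725 112841 183382
19 1687 113879 69503
20 639 69503 0

1. interest=⌊2064534·92/10000⌋=18993; principal=115566-18993=96573; balance=2064534-96573=1967961
2. interest=⌊1967961·92/10000⌋=18105; principal=115566-18105=97461; balance=1967961-97461=1870500
3. interest=⌊1870500·92/10000⌋=17208; principal=115566-17208=98358; balance=1870500-98358=1772142
4. interest=⌊1772142·92/10000⌋=16303; principal=115566-16303=99263; balance=1772142-99263=1672879
5. interest=⌊1672879·92/10000⌋=15390; principal=115566-15390=100176; balance=1672879-100176=1572703
6. interest=⌊1572703·92/10000⌋=14468; principal=115566-14468=101098; balance=1572703-101098=1471605
7. interest=⌊1471605·92/10000⌋=13538; principal=115566-13538=102028; balance=1471605-102028=1369577
8. interest=⌊1369577·92/10000⌋=12600; principal=115566-12600=102966; balance=1369577-102966=1266611
9. interest=⌊1266611·92/10000⌋=11652; principal=115566-11652=103914; balance=1266611-103914=1162697
10. interest=⌊1162697·92/10000⌋=10696; principal=115566-10696=104870; balance=1162697-104870=1057827
11. interest=⌊1057827·92/10000⌋=9732; principal=115566-9732=105834; balance=1057827-105834=951993
12. interest=⌊951993·92/10000⌋=8758; principal=115566-8758=106808; balance=951993-106808=845185
13. interest=⌊845185·92/10000⌋=7775; principal=115566-7775=107791; balance=845185-107791=737394
14. interest=⌊737394·92/10000⌋=6784; principal=115566-6784=108782; balance=737394-108782=628612
15. interest=⌊628612·92/10000⌋=5783; principal=115566-5783=109783; balance=628612-109783=518829
16. interest=⌊518829·92/10000⌋=4773; principal=115566-4773=110793; balance=518829-110793=408036
17. interest=⌊408036·92/10000⌋=3753; principal=115566-3753=111813; balance=408036-111813=296223
18. interest=⌊296223·92/10000⌋=2725; principal=115566-2725=112841; balance=296223-112841=183382
19. interest=⌊183382·92/10000⌋=1687; principal=115566-1687=113879; balance=183382-113879=69503
20. interest=⌊69503·92/10000⌋=639; principal=min(115566-639,69503)=69503; balance=69503-69503=0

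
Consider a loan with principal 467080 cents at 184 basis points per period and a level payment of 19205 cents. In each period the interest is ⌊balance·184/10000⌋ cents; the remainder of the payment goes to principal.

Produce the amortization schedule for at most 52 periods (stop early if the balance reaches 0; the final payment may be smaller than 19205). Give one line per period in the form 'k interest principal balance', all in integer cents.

1. interest=⌊467080·184/10000⌋=8594; principal=19205-8594=10611; balance=467080-10611=456469
2. interest=⌊456469·184/10000⌋=8399; principal=19205-8399=10806; balance=456469-10806=445663
3. interest=⌊445663·184/10000⌋=8200; principal=19205-8200=11005; balance=445663-11005=434658
4. interest=⌊434658·184/10000⌋=7997; principal=19205-7997=11208; balance=434658-11208=423450
5. interest=⌊423450·184/10000⌋=7791; principal=19205-7791=11414; balance=423450-11414=412036
6. interest=⌊412036·184/10000⌋=7581; principal=19205-7581=11624; balance=412036-11624=400412
7. interest=⌊400412·184/10000⌋=7367; principal=19205-7367=11838; balance=400412-11838=388574
8. interest=⌊388574·184/10000⌋=7149; principal=19205-7149=12056; balance=388574-12056=376518
9. interest=⌊376518·184/10000⌋=6927; principal=19205-6927=12278; balance=376518-12278=364240
10. interest=⌊364240·184/10000⌋=6702; principal=19205-6702=12503; balance=364240-12503=351737
11. interest=⌊351737·184/10000⌋=6471; principal=19205-6471=12734; balance=351737-12734=339003
12. interest=⌊339003·184/10000⌋=6237; principal=19205-6237=12968; balance=339003-12968=326035
13. interest=⌊326035·184/10000⌋=5999; principal=19205-5999=13206; balance=326035-13206=312829
14. interest=⌊312829·184/10000⌋=5756; principal=19205-5756=13449; balance=312829-13449=299380
15. interest=⌊299380·184/10000⌋=5508; principal=19205-5508=13697; balance=299380-13697=285683
16. interest=⌊285683·184/10000⌋=5256; principal=19205-5256=13949; balance=285683-13949=271734
17. interest=⌊271734·184/10000⌋=4999; principal=19205-4999=14206; balance=271734-14206=257528
18. interest=⌊257528·184/10000⌋=4738; principal=19205-4738=14467; balance=257528-14467=243061
19. interest=⌊243061·184/10000⌋=4472; principal=19205-4472=14733; balance=243061-14733=228328
20. interest=⌊228328·184/10000⌋=4201; principal=19205-4201=15004; balance=228328-15004=213324
21. interest=⌊213324·184/10000⌋=3925; principal=19205-3925=15280; balance=213324-15280=198044
22. interest=⌊198044·184/10000⌋=3644; principal=19205-3644=15561; balance=198044-15561=182483
23. interest=⌊182483·184/10000⌋=3357; principal=19205-3357=15848; balance=182483-15848=166635
24. interest=⌊166635·184/10000⌋=3066; principal=19205-3066=16139; balance=166635-16139=150496
25. interest=⌊150496·184/10000⌋=2769; principal=19205-2769=16436; balance=150496-16436=134060
26. interest=⌊134060·184/10000⌋=2466; principal=19205-2466=16739; balance=134060-16739=117321
27. interest=⌊117321·184/10000⌋=2158; principal=19205-2158=17047; balance=117321-17047=100274
28. interest=⌊100274·184/10000⌋=1845; principal=19205-1845=17360; balance=100274-17360=82914
29. interest=⌊82914·184/10000⌋=1525; principal=19205-1525=17680; balance=82914-17680=65234
30. interest=⌊65234·184/10000⌋=1200; principal=19205-1200=18005; balance=65234-18005=47229
31. interest=⌊47229·184/10000⌋=869; principal=19205-869=18336; balance=47229-18336=28893
32. interest=⌊28893·184/10000⌋=531; principal=19205-531=18674; balance=28893-18674=10219
33. interest=⌊10219·184/10000⌋=188; principal=min(19205-188,10219)=10219; balance=10219-10219=0

1 8594 10611 456469
2 8399 10806 445663
3 8200 11005 434658
4 7997 11208 423450
5 7791 11414 412036
6 7581 11624 400412
7 7367 11838 388574
8 7149 12056 376518
9 6927 12278 364240
10 6702 12503 351737
11 6471 12734 339003
12 6237 12968 326035
13 5999 13206 312829
14 5756 13449 299380
15 5508 13697 285683
16 5256 13949 271734
17 4999 14206 257528
18 4738 14467 243061
19 4472 14733 228328
20 4201 15004 213324
21 3925 15280 198044
22 3644 15561 182483
23 3357 15848 166635
24 3066 16139 150496
25 2769 16436 134060
26 2466 16739 117321
27 2158 17047 100274
28 1845 17360 82914
29 1525 17680 65234
30 1200 18005 47229
31 869 18336 28893
32 531 18674 10219
33 188 10219 0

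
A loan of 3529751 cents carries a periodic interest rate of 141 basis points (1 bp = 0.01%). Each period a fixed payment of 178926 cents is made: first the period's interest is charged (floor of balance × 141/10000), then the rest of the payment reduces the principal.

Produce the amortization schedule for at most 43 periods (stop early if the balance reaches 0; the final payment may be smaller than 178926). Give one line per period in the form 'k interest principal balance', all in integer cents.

1 49769 129157 3400594
2 47948 130978 3269616
3 46101 132825 3136791
4 44228 134698 3002093
5 42329 136597 2865496
6 40403 138523 2726973
7 38450 140476 2586497
8 36469 142457 2444040
9 34460 144466 2299574
10 32423 146503 2153071
11 30358 148568 2004503
12 28263 150663 1853840
13 26139 152787 1701053
14 23984 154942 1546111
15 21800 157126 1388985
16 19584 159342 1229643
17 17337 161589 1068054
18 15059 163867 904187
19 12749 166177 738010
20 10405 168521 569489
21 8029 170897 398592
22 5620 173306 225286
23 3176 175750 49536
24 698 49536 0

1. interest=⌊3529751·141/10000⌋=49769; principal=178926-49769=129157; balance=3529751-129157=3400594
2. interest=⌊3400594·141/10000⌋=47948; principal=178926-47948=130978; balance=3400594-130978=3269616
3. interest=⌊3269616·141/10000⌋=46101; principal=178926-46101=132825; balance=3269616-132825=3136791
4. interest=⌊3136791·141/10000⌋=44228; principal=178926-44228=134698; balance=3136791-134698=3002093
5. interest=⌊3002093·141/10000⌋=42329; principal=178926-42329=136597; balance=3002093-136597=2865496
6. interest=⌊2865496·141/10000⌋=40403; principal=178926-40403=138523; balance=2865496-138523=2726973
7. interest=⌊2726973·141/10000⌋=38450; principal=178926-38450=140476; balance=2726973-140476=2586497
8. interest=⌊2586497·141/10000⌋=36469; principal=178926-36469=142457; balance=2586497-142457=2444040
9. interest=⌊2444040·141/10000⌋=34460; principal=178926-34460=144466; balance=2444040-144466=2299574
10. interest=⌊2299574·141/10000⌋=32423; principal=178926-32423=146503; balance=2299574-146503=2153071
11. interest=⌊2153071·141/10000⌋=30358; principal=178926-30358=148568; balance=2153071-148568=2004503
12. interest=⌊2004503·141/10000⌋=28263; principal=178926-28263=150663; balance=2004503-150663=1853840
13. interest=⌊1853840·141/10000⌋=26139; principal=178926-26139=152787; balance=1853840-152787=1701053
14. interest=⌊1701053·141/10000⌋=23984; principal=178926-23984=154942; balance=1701053-154942=1546111
15. interest=⌊1546111·141/10000⌋=21800; principal=178926-21800=157126; balance=1546111-157126=1388985
16. interest=⌊1388985·141/10000⌋=19584; principal=178926-19584=159342; balance=1388985-159342=1229643
17. interest=⌊1229643·141/10000⌋=17337; principal=178926-17337=161589; balance=1229643-161589=1068054
18. interest=⌊1068054·141/10000⌋=15059; principal=178926-15059=163867; balance=1068054-163867=904187
19. interest=⌊904187·141/10000⌋=12749; principal=178926-12749=166177; balance=904187-166177=738010
20. interest=⌊738010·141/10000⌋=10405; principal=178926-10405=168521; balance=738010-168521=569489
21. interest=⌊569489·141/10000⌋=8029; principal=178926-8029=170897; balance=569489-170897=398592
22. interest=⌊398592·141/10000⌋=5620; principal=178926-5620=173306; balance=398592-173306=225286
23. interest=⌊225286·141/10000⌋=3176; principal=178926-3176=175750; balance=225286-175750=49536
24. interest=⌊49536·141/10000⌋=698; principal=min(178926-698,49536)=49536; balance=49536-49536=0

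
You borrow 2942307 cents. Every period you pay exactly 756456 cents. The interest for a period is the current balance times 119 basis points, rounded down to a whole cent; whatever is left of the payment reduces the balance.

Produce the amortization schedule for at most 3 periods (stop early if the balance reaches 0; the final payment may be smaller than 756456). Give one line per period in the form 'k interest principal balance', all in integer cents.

1. interest=⌊2942307·119/10000⌋=35013; principal=756456-35013=721443; balance=2942307-721443=2220864
2. interest=⌊2220864·119/10000⌋=26428; principal=756456-26428=730028; balance=2220864-730028=1490836
3. interest=⌊1490836·119/10000⌋=17740; principal=756456-17740=738716; balance=1490836-738716=752120

1 35013 721443 2220864
2 26428 730028 1490836
3 17740 738716 752120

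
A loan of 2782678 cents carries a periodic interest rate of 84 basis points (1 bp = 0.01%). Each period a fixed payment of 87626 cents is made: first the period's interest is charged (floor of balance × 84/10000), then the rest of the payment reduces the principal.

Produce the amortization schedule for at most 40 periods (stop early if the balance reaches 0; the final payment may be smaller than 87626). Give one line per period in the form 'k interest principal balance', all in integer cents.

1 23374 64252 2718426
2 22834 64792 2653634
3 22290 65336 2588298
4 21741 65885 2522413
5 21188 66438 2455975
6 20630 66996 2388979
7 20067 67559 2321420
8 19499 68127 2253293
9 18927 68699 2184594
10 18350 69276 2115318
11 17768 69858 2045460
12 17181 70445 1975015
13 16590 71036 1903979
14 15993 71633 1832346
15 15391 72235 1760111
16 14784 72842 1687269
17 14173 73453 1613816
18 13556 74070 1539746
19 12933 74693 1465053
20 12306 75320 1389733
21 11673 75953 1313780
22 11035 76591 1237189
23 10392 77234 1159955
24 9743 77883 1082072
25 9089 78537 1003535
26 8429 79197 924338
27 7764 79862 844476
28 7093 80533 763943
29 6417 81209 682734
30 5734 81892 600842
31 5047 82579 518263
32 4353 83273 434990
33 3653 83973 351017
34 2948 84678 266339
35 2237 85389 180950
36 1519 86107 94843
37 796 86830 8013
38 67 8013 0

1. interest=⌊2782678·84/10000⌋=23374; principal=87626-23374=64252; balance=2782678-64252=2718426
2. interest=⌊2718426·84/10000⌋=22834; principal=87626-22834=64792; balance=2718426-64792=2653634
3. interest=⌊2653634·84/10000⌋=22290; principal=87626-22290=65336; balance=2653634-65336=2588298
4. interest=⌊2588298·84/10000⌋=21741; principal=87626-21741=65885; balance=2588298-65885=2522413
5. interest=⌊2522413·84/10000⌋=21188; principal=87626-21188=66438; balance=2522413-66438=2455975
6. interest=⌊2455975·84/10000⌋=20630; principal=87626-20630=66996; balance=2455975-66996=2388979
7. interest=⌊2388979·84/10000⌋=20067; principal=87626-20067=67559; balance=2388979-67559=2321420
8. interest=⌊2321420·84/10000⌋=19499; principal=87626-19499=68127; balance=2321420-68127=2253293
9. interest=⌊2253293·84/10000⌋=18927; principal=87626-18927=68699; balance=2253293-68699=2184594
10. interest=⌊2184594·84/10000⌋=18350; principal=87626-18350=69276; balance=2184594-69276=2115318
11. interest=⌊2115318·84/10000⌋=17768; principal=87626-17768=69858; balance=2115318-69858=2045460
12. interest=⌊2045460·84/10000⌋=17181; principal=87626-17181=70445; balance=2045460-70445=1975015
13. interest=⌊1975015·84/10000⌋=16590; principal=87626-16590=71036; balance=1975015-71036=1903979
14. interest=⌊1903979·84/10000⌋=15993; principal=87626-15993=71633; balance=1903979-71633=1832346
15. interest=⌊1832346·84/10000⌋=15391; principal=87626-15391=72235; balance=1832346-72235=1760111
16. interest=⌊1760111·84/10000⌋=14784; principal=87626-14784=72842; balance=1760111-72842=1687269
17. interest=⌊1687269·84/10000⌋=14173; principal=87626-14173=73453; balance=1687269-73453=1613816
18. interest=⌊1613816·84/10000⌋=13556; principal=87626-13556=74070; balance=1613816-74070=1539746
19. interest=⌊1539746·84/10000⌋=12933; principal=87626-12933=74693; balance=1539746-74693=1465053
20. interest=⌊1465053·84/10000⌋=12306; principal=87626-12306=75320; balance=1465053-75320=1389733
21. interest=⌊1389733·84/10000⌋=11673; principal=87626-11673=75953; balance=1389733-75953=1313780
22. interest=⌊1313780·84/10000⌋=11035; principal=87626-11035=76591; balance=1313780-76591=1237189
23. interest=⌊1237189·84/10000⌋=10392; principal=87626-10392=77234; balance=1237189-77234=1159955
24. interest=⌊1159955·84/10000⌋=9743; principal=87626-9743=77883; balance=1159955-77883=1082072
25. interest=⌊1082072·84/10000⌋=9089; principal=87626-9089=78537; balance=1082072-78537=1003535
26. interest=⌊1003535·84/10000⌋=8429; principal=87626-8429=79197; balance=1003535-79197=924338
27. interest=⌊924338·84/10000⌋=7764; principal=87626-7764=79862; balance=924338-79862=844476
28. interest=⌊844476·84/10000⌋=7093; principal=87626-7093=80533; balance=844476-80533=763943
29. interest=⌊763943·84/10000⌋=6417; principal=87626-6417=81209; balance=763943-81209=682734
30. interest=⌊682734·84/10000⌋=5734; principal=87626-5734=81892; balance=682734-81892=600842
31. interest=⌊600842·84/10000⌋=5047; principal=87626-5047=82579; balance=600842-82579=518263
32. interest=⌊518263·84/10000⌋=4353; principal=87626-4353=83273; balance=518263-83273=434990
33. interest=⌊434990·84/10000⌋=3653; principal=87626-3653=83973; balance=434990-83973=351017
34. interest=⌊351017·84/10000⌋=2948; principal=87626-2948=84678; balance=351017-84678=266339
35. interest=⌊266339·84/10000⌋=2237; principal=87626-2237=85389; balance=266339-85389=180950
36. interest=⌊180950·84/10000⌋=1519; principal=87626-1519=86107; balance=180950-86107=94843
37. interest=⌊94843·84/10000⌋=796; principal=87626-796=86830; balance=94843-86830=8013
38. interest=⌊8013·84/10000⌋=67; principal=min(87626-67,8013)=8013; balance=8013-8013=0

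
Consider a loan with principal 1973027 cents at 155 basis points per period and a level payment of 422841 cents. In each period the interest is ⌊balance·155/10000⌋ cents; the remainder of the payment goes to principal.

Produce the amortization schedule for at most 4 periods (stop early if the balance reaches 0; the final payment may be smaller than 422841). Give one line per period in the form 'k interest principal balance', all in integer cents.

1. interest=⌊1973027·155/10000⌋=30581; principal=422841-30581=392260; balance=1973027-392260=1580767
2. interest=⌊1580767·155/10000⌋=24501; principal=422841-24501=398340; balance=1580767-398340=1182427
3. interest=⌊1182427·155/10000⌋=18327; principal=422841-18327=404514; balance=1182427-404514=777913
4. interest=⌊777913·155/10000⌋=12057; principal=422841-12057=410784; balance=777913-410784=367129

1 30581 392260 1580767
2 24501 398340 1182427
3 18327 404514 777913
4 12057 410784 367129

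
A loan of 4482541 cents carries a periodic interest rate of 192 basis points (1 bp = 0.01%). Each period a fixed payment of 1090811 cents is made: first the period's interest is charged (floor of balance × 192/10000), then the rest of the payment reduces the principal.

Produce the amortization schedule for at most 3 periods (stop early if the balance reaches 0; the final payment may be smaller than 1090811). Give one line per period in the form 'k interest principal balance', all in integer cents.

1. interest=⌊4482541·192/10000⌋=86064; principal=1090811-86064=1004747; balance=4482541-1004747=3477794
2. interest=⌊3477794·192/10000⌋=66773; principal=1090811-66773=1024038; balance=3477794-1024038=2453756
3. interest=⌊2453756·192/10000⌋=47112; principal=1090811-47112=1043699; balance=2453756-1043699=1410057

1 86064 1004747 3477794
2 66773 1024038 2453756
3 47112 1043699 1410057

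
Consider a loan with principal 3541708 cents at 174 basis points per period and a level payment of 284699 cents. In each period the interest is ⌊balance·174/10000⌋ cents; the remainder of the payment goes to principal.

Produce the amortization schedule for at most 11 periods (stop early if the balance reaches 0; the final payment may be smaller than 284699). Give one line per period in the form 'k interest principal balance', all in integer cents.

1 61625 223074 3318634
2 57744 226955 3091679
3 53795 230904 2860775
4 49777 234922 2625853
5 45689 239010 2386843
6 41531 243168 2143675
7 37299 247400 1896275
8 32995 251704 1644571
9 28615 256084 1388487
10 24159 260540 1127947
11 19626 265073 862874

1. interest=⌊3541708·174/10000⌋=61625; principal=284699-61625=223074; balance=3541708-223074=3318634
2. interest=⌊3318634·174/10000⌋=57744; principal=284699-57744=226955; balance=3318634-226955=3091679
3. interest=⌊3091679·174/10000⌋=53795; principal=284699-53795=230904; balance=3091679-230904=2860775
4. interest=⌊2860775·174/10000⌋=49777; principal=284699-49777=234922; balance=2860775-234922=2625853
5. interest=⌊2625853·174/10000⌋=45689; principal=284699-45689=239010; balance=2625853-239010=2386843
6. interest=⌊2386843·174/10000⌋=41531; principal=284699-41531=243168; balance=2386843-243168=2143675
7. interest=⌊2143675·174/10000⌋=37299; principal=284699-37299=247400; balance=2143675-247400=1896275
8. interest=⌊1896275·174/10000⌋=32995; principal=284699-32995=251704; balance=1896275-251704=1644571
9. interest=⌊1644571·174/10000⌋=28615; principal=284699-28615=256084; balance=1644571-256084=1388487
10. interest=⌊1388487·174/10000⌋=24159; principal=284699-24159=260540; balance=1388487-260540=1127947
11. interest=⌊1127947·174/10000⌋=19626; principal=284699-19626=265073; balance=1127947-265073=862874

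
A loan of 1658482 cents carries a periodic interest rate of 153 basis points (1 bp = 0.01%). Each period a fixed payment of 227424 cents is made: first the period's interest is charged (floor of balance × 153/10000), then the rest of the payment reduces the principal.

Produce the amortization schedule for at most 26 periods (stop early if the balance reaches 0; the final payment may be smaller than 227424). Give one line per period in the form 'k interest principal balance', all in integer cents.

1 25374 202050 1456432
2 22283 205141 1251291
3 19144 208280 1043011
4 15958 211466 831545
5 12722 214702 616843
6 9437 217987 398856
7 6102 221322 177534
8 2716 177534 0

1. interest=⌊1658482·153/10000⌋=25374; principal=227424-25374=202050; balance=1658482-202050=1456432
2. interest=⌊1456432·153/10000⌋=22283; principal=227424-22283=205141; balance=1456432-205141=1251291
3. interest=⌊1251291·153/10000⌋=19144; principal=227424-19144=208280; balance=1251291-208280=1043011
4. interest=⌊1043011·153/10000⌋=15958; principal=227424-15958=211466; balance=1043011-211466=831545
5. interest=⌊831545·153/10000⌋=12722; principal=227424-12722=214702; balance=831545-214702=616843
6. interest=⌊616843·153/10000⌋=9437; principal=227424-9437=217987; balance=616843-217987=398856
7. interest=⌊398856·153/10000⌋=6102; principal=227424-6102=221322; balance=398856-221322=177534
8. interest=⌊177534·153/10000⌋=2716; principal=min(227424-2716,177534)=177534; balance=177534-177534=0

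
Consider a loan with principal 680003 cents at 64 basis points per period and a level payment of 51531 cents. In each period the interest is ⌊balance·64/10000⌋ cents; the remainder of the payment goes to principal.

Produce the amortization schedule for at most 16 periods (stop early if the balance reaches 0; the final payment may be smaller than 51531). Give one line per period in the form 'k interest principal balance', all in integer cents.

1. interest=⌊680003·64/10000⌋=4352; principal=51531-4352=47179; balance=680003-47179=632824
2. interest=⌊632824·64/10000⌋=4050; principal=51531-4050=47481; balance=632824-47481=585343
3. interest=⌊585343·64/10000⌋=3746; principal=51531-3746=47785; balance=585343-47785=537558
4. interest=⌊537558·64/10000⌋=3440; principal=51531-3440=48091; balance=537558-48091=489467
5. interest=⌊489467·64/10000⌋=3132; principal=51531-3132=48399; balance=489467-48399=441068
6. interest=⌊441068·64/10000⌋=2822; principal=51531-2822=48709; balance=441068-48709=392359
7. interest=⌊392359·64/10000⌋=2511; principal=51531-2511=49020; balance=392359-49020=343339
8. interest=⌊343339·64/10000⌋=2197; principal=51531-2197=49334; balance=343339-49334=294005
9. interest=⌊294005·64/10000⌋=1881; principal=51531-1881=49650; balance=294005-49650=244355
10. interest=⌊244355·64/10000⌋=1563; principal=51531-1563=49968; balance=244355-49968=194387
11. interest=⌊194387·64/10000⌋=1244; principal=51531-1244=50287; balance=194387-50287=144100
12. interest=⌊144100·64/10000⌋=922; principal=51531-922=50609; balance=144100-50609=93491
13. interest=⌊93491·64/10000⌋=598; principal=51531-598=50933; balance=93491-50933=42558
14. interest=⌊42558·64/10000⌋=272; principal=min(51531-272,42558)=42558; balance=42558-42558=0

1 4352 47179 632824
2 4050 47481 585343
3 3746 47785 537558
4 3440 48091 489467
5 3132 48399 441068
6 2822 48709 392359
7 2511 49020 343339
8 2197 49334 294005
9 1881 49650 244355
10 1563 49968 194387
11 1244 50287 144100
12 922 50609 93491
13 598 50933 42558
14 272 42558 0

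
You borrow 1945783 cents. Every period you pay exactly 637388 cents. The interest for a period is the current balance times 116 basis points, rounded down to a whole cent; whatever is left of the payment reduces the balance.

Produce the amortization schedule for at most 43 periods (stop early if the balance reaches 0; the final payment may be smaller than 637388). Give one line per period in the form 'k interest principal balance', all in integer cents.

1 22571 614817 1330966
2 15439 621949 709017
3 8224 629164 79853
4 926 79853 0

1. interest=⌊1945783·116/10000⌋=22571; principal=637388-22571=614817; balance=1945783-614817=1330966
2. interest=⌊1330966·116/10000⌋=15439; principal=637388-15439=621949; balance=1330966-621949=709017
3. interest=⌊709017·116/10000⌋=8224; principal=637388-8224=629164; balance=709017-629164=79853
4. interest=⌊79853·116/10000⌋=926; principal=min(637388-926,79853)=79853; balance=79853-79853=0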